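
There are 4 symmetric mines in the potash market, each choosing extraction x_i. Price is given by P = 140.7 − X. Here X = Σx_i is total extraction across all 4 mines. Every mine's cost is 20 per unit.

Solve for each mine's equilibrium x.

A representative mine's profit is π_i = x_i(140.7 − X) − 20x_i, with X = x_i + Σ_{j≠i} x_j.
First-order condition: 120.7 − 2x_i − Σ_{j≠i} x_j = 0.
Imposing symmetry (x_j = x for all j) turns Σ_{j≠i} x_j into 3x, so 120.7 = 5x and x = 24.14.

24.14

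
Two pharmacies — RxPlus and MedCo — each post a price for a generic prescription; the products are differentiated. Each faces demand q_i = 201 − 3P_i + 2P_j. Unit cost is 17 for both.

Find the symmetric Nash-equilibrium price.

63

RxPlus's profit: π = (P_{RxPlus} − 17)(201 − 3P_{RxPlus} + 2P_{MedCo}).
∂π/∂P_{RxPlus} = 252 − 6P_{RxPlus} + 2P_{MedCo} = 0 ⇒ P_{RxPlus} = 42 + (1/3)P_{MedCo}.
By symmetry P_{MedCo} = P_{RxPlus}; substituting into the reaction function, (2/3)P_{RxPlus} = 42 and P_{RxPlus} = 63.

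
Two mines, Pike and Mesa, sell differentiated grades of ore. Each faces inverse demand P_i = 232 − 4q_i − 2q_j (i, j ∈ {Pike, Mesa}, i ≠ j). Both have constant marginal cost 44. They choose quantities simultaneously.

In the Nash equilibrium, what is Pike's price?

Mine Pike's profit: π = q_{Pike}(232 − 4q_{Pike} − 2q_{Mesa}) − 44q_{Pike}.
∂π/∂q_{Pike} = 188 − 8q_{Pike} − 2q_{Mesa} = 0 ⇒ q_{Pike} = 23.5 − 0.25q_{Mesa}.
By symmetry q_{Mesa} = q_{Pike}; substituting into the reaction function, 1.25q_{Pike} = 23.5 and q_{Pike} = 18.8.
P_{Pike} = 232 − 4·18.8 − 2·18.8 = 119.2.

119.2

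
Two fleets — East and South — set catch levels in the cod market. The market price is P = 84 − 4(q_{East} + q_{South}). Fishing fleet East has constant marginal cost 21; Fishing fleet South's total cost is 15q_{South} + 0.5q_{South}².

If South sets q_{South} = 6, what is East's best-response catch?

4.875

Fishing fleet East's profit: π = q_{East}(84 − 4(q_{East} + q_{South})) − 21q_{East}.
∂π/∂q_{East} = 63 − 8q_{East} − 4q_{South} = 0, so q_{East} = 7.875 − 0.5q_{South}.
At q_{South} = 6: q_{East} = 7.875 − 0.5·6 = 4.875.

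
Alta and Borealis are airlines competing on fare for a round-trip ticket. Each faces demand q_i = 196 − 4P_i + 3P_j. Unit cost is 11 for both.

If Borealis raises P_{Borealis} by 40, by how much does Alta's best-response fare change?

15

Alta's profit: π = (P_{Alta} − 11)(196 − 4P_{Alta} + 3P_{Borealis}).
∂π/∂P_{Alta} = 240 − 8P_{Alta} + 3P_{Borealis} = 0 ⇒ P_{Alta} = 30 + 0.375P_{Borealis}.
The reaction-function slope is 0.375, so a 40-unit rise in P_{Borealis} moves P_{Alta} by 0.375 × 40 = 15. Alta's best response rises — the actions are strategic complements.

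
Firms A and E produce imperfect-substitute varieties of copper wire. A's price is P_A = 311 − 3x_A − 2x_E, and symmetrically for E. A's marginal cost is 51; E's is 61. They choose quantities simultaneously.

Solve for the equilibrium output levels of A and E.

33.125, 30.625

Firm A's profit: π = x_A(311 − 3x_A − 2x_E) − 51x_A.
∂π/∂x_A = 260 − 6x_A − 2x_E = 0 ⇒ x_A = 130/3 − (1/3)x_E.
Similarly x_E = 125/3 − (1/3)x_A.
Substituting the second reaction function into the first: x_A = 130/3 − (1/3)(125/3 − (1/3)x_A), which gives (8/9)x_A = 265/9 ⇒ x_A = 33.125.
Then x_E = 125/3 − (1/3)·33.125 = 30.625.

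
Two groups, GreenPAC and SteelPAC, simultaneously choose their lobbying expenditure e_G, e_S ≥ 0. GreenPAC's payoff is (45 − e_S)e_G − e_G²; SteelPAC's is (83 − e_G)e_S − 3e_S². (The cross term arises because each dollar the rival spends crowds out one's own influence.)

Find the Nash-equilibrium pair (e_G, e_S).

17, 11

Expanding GreenPAC's payoff: 45e_G − e_Se_G − e_G².
∂π/∂e_G = 45 − e_S − 2e_G = 0, so e_G = 22.5 − 0.5e_S.
Likewise for SteelPAC: e_S = 83/6 − (1/6)e_G.
Solving the two reaction functions simultaneously: (1 − (−0.5)(−1/6))e_G = 22.5 − 0.5·(83/6), so (11/12)e_G = 187/12 and e_G = 17.
Then e_S = 83/6 − (1/6)·17 = 11.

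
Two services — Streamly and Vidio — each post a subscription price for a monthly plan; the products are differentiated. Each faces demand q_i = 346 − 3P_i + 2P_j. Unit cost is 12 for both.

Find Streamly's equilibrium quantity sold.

250.5

Streamly's profit: π = (P_{Streamly} − 12)(346 − 3P_{Streamly} + 2P_{Vidio}).
∂π/∂P_{Streamly} = 382 − 6P_{Streamly} + 2P_{Vidio} = 0 ⇒ P_{Streamly} = 191/3 + (1/3)P_{Vidio}.
Setting P_{Streamly} = P_{Vidio} in the reaction function: P_{Streamly} = 191/3 + (1/3)P_{Streamly}, so P_{Streamly} = (191/3) / (2/3) = 95.5.
q_{Streamly} = 346 − 3·95.5 + 2·95.5 = 250.5.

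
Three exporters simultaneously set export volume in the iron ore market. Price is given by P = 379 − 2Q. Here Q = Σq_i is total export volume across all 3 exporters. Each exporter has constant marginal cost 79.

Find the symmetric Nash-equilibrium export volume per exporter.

A representative exporter's profit is π_i = q_i(379 − 2Q) − 79q_i, with Q = q_i + Σ_{j≠i} q_j.
First-order condition: 300 − 4q_i − 2Σ_{j≠i} q_j = 0.
With identical exporters, set every q_j = q: then 300 − 4q − 4q = 0, i.e. q = 300/8 = 37.5.

37.5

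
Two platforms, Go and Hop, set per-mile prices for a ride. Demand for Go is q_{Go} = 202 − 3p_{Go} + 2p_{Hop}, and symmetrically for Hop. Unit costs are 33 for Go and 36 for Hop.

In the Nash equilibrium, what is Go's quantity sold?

Go's profit: π = (p_{Go} − 33)(202 − 3p_{Go} + 2p_{Hop}).
∂π/∂p_{Go} = 301 − 6p_{Go} + 2p_{Hop} = 0 ⇒ p_{Go} = 301/6 + (1/3)p_{Hop}.
Similarly p_{Hop} = 155/3 + (1/3)p_{Go}.
Substituting the second reaction function into the first: p_{Go} = 301/6 + (1/3)(155/3 + (1/3)p_{Go}), which gives (8/9)p_{Go} = 1213/18 ⇒ p_{Go} = 75.8125.
Then p_{Hop} = 155/3 + (1/3)·75.8125 = 76.9375.
q_{Go} = 202 − 3·75.8125 + 2·76.9375 = 128.4375.

128.4375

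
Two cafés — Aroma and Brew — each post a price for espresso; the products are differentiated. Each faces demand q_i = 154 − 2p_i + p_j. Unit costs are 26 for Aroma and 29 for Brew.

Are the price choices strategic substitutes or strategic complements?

Aroma's profit: π = (p_{Aroma} − 26)(154 − 2p_{Aroma} + p_{Brew}).
∂π/∂p_{Aroma} = 206 − 4p_{Aroma} + p_{Brew} = 0 ⇒ p_{Aroma} = 51.5 + 0.25p_{Brew}.
The best-response slope dp_{Aroma}/dp_{Brew} = 0.25 > 0: the reaction function is upward-sloping, so the choices are strategic complements.

strategic complements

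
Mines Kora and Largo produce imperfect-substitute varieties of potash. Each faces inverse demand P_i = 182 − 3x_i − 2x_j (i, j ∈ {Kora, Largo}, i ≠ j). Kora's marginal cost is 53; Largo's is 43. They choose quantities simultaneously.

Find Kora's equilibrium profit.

Mine Kora's profit: π = x_{Kora}(182 − 3x_{Kora} − 2x_{Largo}) − 53x_{Kora}.
∂π/∂x_{Kora} = 129 − 6x_{Kora} − 2x_{Largo} = 0 ⇒ x_{Kora} = 21.5 − (1/3)x_{Largo}.
Similarly x_{Largo} = 139/6 − (1/3)x_{Kora}.
Solving the two reaction functions simultaneously: (1 − (−1/3)(−1/3))x_{Kora} = 21.5 − (1/3)·(139/6), so (8/9)x_{Kora} = 124/9 and x_{Kora} = 15.5.
Then x_{Largo} = 139/6 − (1/3)·15.5 = 18.
P_{Kora} = 182 − 3·15.5 − 2·18 = 99.5.
Profit = (99.5 − 53)·15.5 = 720.75.

720.75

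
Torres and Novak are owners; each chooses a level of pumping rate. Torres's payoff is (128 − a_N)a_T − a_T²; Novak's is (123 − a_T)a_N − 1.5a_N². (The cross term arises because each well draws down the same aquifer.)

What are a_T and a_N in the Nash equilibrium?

Expanding Torres's payoff: 128a_T − a_Na_T − a_T².
∂π/∂a_T = 128 − a_N − 2a_T = 0, so a_T = 64 − 0.5a_N.
Likewise for Novak: a_N = 41 − (1/3)a_T.
Solving the two reaction functions simultaneously: (1 − (−0.5)(−1/3))a_T = 64 − 0.5·41, so (5/6)a_T = 43.5 and a_T = 52.2.
Then a_N = 41 − (1/3)·52.2 = 23.6.

52.2, 23.6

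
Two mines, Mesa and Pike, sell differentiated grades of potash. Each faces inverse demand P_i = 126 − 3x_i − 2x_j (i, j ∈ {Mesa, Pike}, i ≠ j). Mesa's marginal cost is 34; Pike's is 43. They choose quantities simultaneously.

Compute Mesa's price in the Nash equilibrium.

70.1875

Mine Mesa's profit: π = x_{Mesa}(126 − 3x_{Mesa} − 2x_{Pike}) − 34x_{Mesa}.
∂π/∂x_{Mesa} = 92 − 6x_{Mesa} − 2x_{Pike} = 0 ⇒ x_{Mesa} = 46/3 − (1/3)x_{Pike}.
Similarly x_{Pike} = 83/6 − (1/3)x_{Mesa}.
Solving the two reaction functions simultaneously: (1 − (−1/3)(−1/3))x_{Mesa} = 46/3 − (1/3)·(83/6), so (8/9)x_{Mesa} = 193/18 and x_{Mesa} = 12.0625.
Then x_{Pike} = 83/6 − (1/3)·12.0625 = 9.8125.
P_{Mesa} = 126 − 3·12.0625 − 2·9.8125 = 70.1875.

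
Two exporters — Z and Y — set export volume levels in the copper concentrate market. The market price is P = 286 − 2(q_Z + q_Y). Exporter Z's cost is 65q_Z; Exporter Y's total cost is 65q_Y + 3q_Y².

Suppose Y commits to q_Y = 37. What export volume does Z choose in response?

36.75

Exporter Z's profit: π = q_Z(286 − 2(q_Z + q_Y)) − 65q_Z.
∂π/∂q_Z = 221 − 4q_Z − 2q_Y = 0, so q_Z = 55.25 − 0.5q_Y.
At q_Y = 37: q_Z = 55.25 − 0.5·37 = 36.75.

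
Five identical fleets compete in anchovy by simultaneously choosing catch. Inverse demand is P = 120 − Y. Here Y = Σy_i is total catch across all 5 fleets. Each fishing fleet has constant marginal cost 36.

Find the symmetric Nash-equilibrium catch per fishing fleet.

A representative fishing fleet's profit is π_i = y_i(120 − Y) − 36y_i, with Y = y_i + Σ_{j≠i} y_j.
First-order condition: 84 − 2y_i − Σ_{j≠i} y_j = 0.
Imposing symmetry (y_j = y for all j) turns Σ_{j≠i} y_j into 4y, so 84 = 6y and y = 14.

14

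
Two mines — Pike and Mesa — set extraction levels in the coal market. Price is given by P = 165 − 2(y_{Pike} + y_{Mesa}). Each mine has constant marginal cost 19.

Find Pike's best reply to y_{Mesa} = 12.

30.5

Mine Pike's profit: π = y_{Pike}(165 − 2(y_{Pike} + y_{Mesa})) − 19y_{Pike}.
∂π/∂y_{Pike} = 146 − 4y_{Pike} − 2y_{Mesa} = 0, so y_{Pike} = 36.5 − 0.5y_{Mesa}.
At y_{Mesa} = 12: y_{Pike} = 36.5 − 0.5·12 = 30.5.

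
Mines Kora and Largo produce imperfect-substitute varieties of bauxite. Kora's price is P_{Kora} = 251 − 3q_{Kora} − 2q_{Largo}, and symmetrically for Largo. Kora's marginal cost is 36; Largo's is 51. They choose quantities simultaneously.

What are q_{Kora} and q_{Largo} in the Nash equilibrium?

27.8125, 24.0625

Mine Kora's profit: π = q_{Kora}(251 − 3q_{Kora} − 2q_{Largo}) − 36q_{Kora}.
∂π/∂q_{Kora} = 215 − 6q_{Kora} − 2q_{Largo} = 0 ⇒ q_{Kora} = 215/6 − (1/3)q_{Largo}.
Similarly q_{Largo} = 100/3 − (1/3)q_{Kora}.
Substituting the second reaction function into the first: q_{Kora} = 215/6 − (1/3)(100/3 − (1/3)q_{Kora}), which gives (8/9)q_{Kora} = 445/18 ⇒ q_{Kora} = 27.8125.
Then q_{Largo} = 100/3 − (1/3)·27.8125 = 24.0625.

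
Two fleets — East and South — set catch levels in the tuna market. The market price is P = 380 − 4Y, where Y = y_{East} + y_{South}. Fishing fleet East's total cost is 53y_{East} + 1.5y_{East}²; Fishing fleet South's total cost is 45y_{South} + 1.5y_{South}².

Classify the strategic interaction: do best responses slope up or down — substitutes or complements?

Fishing fleet East's profit: π = y_{East}(380 − 4(y_{East} + y_{South})) − 53y_{East} − 1.5y_{East}².
∂π/∂y_{East} = 327 − 11y_{East} − 4y_{South} = 0, so y_{East} = 327/11 − (4/11)y_{South}.
The best-response slope dy_{East}/dy_{South} = −4/11 < 0: the reaction function is downward-sloping, so the choices are strategic substitutes.

strategic substitutes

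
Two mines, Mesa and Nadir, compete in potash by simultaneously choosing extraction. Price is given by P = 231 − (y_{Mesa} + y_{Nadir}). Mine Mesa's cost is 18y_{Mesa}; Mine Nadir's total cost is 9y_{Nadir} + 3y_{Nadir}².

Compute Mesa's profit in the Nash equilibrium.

9761.44

Mine Mesa's profit: π = y_{Mesa}(231 − (y_{Mesa} + y_{Nadir})) − 18y_{Mesa}.
∂π/∂y_{Mesa} = 213 − 2y_{Mesa} − y_{Nadir} = 0, so y_{Mesa} = 106.5 − 0.5y_{Nadir}.
For Nadir: ∂π/∂y_{Nadir} = 222 − 8y_{Nadir} − y_{Mesa} = 0 ⇒ y_{Nadir} = 27.75 − 0.125y_{Mesa}.
Solving the two reaction functions simultaneously: (1 − (−0.5)(−0.125))y_{Mesa} = 106.5 − 0.5·27.75, so 0.9375y_{Mesa} = 92.625 and y_{Mesa} = 98.8.
Then y_{Nadir} = 27.75 − 0.125·98.8 = 15.4.
Price P = 231 − 114.2 = 116.8.
Mesa's profit: (116.8 − 18)·98.8 = 9761.44.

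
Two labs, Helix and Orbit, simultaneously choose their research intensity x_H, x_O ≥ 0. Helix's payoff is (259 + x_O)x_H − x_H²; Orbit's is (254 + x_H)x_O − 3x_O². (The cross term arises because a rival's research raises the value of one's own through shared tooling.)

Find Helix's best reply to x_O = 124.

191.5

Expanding Helix's payoff: 259x_H + x_Ox_H − x_H².
∂π/∂x_H = 259 + x_O − 2x_H = 0, so x_H = 129.5 + 0.5x_O.
At x_O = 124: x_H = 129.5 + 0.5·124 = 191.5.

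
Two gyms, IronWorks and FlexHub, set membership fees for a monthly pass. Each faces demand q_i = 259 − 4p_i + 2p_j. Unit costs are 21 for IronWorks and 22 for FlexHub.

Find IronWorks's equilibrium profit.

5270.76

IronWorks's profit: π = (p_{IronWorks} − 21)(259 − 4p_{IronWorks} + 2p_{FlexHub}).
∂π/∂p_{IronWorks} = 343 − 8p_{IronWorks} + 2p_{FlexHub} = 0 ⇒ p_{IronWorks} = 42.875 + 0.25p_{FlexHub}.
Similarly p_{FlexHub} = 43.375 + 0.25p_{IronWorks}.
Solving the two reaction functions simultaneously: (1 − (0.25)(0.25))p_{IronWorks} = 42.875 + 0.25·43.375, so 0.9375p_{IronWorks} = 1719/32 and p_{IronWorks} = 57.3.
Then p_{FlexHub} = 43.375 + 0.25·57.3 = 57.7.
q_{IronWorks} = 259 − 4·57.3 + 2·57.7 = 145.2.
Profit = (57.3 − 21)·145.2 = 5270.76.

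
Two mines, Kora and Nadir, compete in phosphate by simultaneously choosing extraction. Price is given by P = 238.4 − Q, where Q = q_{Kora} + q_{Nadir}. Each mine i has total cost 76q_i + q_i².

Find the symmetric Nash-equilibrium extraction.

32.48

Mine Kora's profit: π = q_{Kora}(238.4 − (q_{Kora} + q_{Nadir})) − 76q_{Kora} − q_{Kora}².
∂π/∂q_{Kora} = 162.4 − 4q_{Kora} − q_{Nadir} = 0, so q_{Kora} = 40.6 − 0.25q_{Nadir}.
Setting q_{Kora} = q_{Nadir} in the reaction function: q_{Kora} = 40.6 − 0.25q_{Kora}, so q_{Kora} = 40.6 / 1.25 = 32.48.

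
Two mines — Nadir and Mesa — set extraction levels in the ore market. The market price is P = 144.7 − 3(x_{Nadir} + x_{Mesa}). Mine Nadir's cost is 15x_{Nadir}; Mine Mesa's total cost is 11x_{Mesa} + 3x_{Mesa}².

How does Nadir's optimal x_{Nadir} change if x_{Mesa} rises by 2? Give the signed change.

-1

Mine Nadir's profit: π = x_{Nadir}(144.7 − 3(x_{Nadir} + x_{Mesa})) − 15x_{Nadir}.
∂π/∂x_{Nadir} = 129.7 − 6x_{Nadir} − 3x_{Mesa} = 0, so x_{Nadir} = 1297/60 − 0.5x_{Mesa}.
The reaction-function slope is −0.5, so a 2-unit rise in x_{Mesa} moves x_{Nadir} by −0.5 × 2 = −1. Nadir's best response falls — the actions are strategic substitutes.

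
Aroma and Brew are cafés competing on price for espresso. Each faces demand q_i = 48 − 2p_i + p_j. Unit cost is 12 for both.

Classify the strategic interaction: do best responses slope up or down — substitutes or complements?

strategic complements

Aroma's profit: π = (p_{Aroma} − 12)(48 − 2p_{Aroma} + p_{Brew}).
∂π/∂p_{Aroma} = 72 − 4p_{Aroma} + p_{Brew} = 0 ⇒ p_{Aroma} = 18 + 0.25p_{Brew}.
The best-response slope dp_{Aroma}/dp_{Brew} = 0.25 > 0: the reaction function is upward-sloping, so the choices are strategic complements.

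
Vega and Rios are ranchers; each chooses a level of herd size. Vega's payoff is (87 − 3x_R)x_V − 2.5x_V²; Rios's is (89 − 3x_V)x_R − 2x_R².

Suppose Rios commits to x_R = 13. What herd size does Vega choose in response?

9.6

Expanding Vega's payoff: 87x_V − 3x_Rx_V − 2.5x_V².
∂π/∂x_V = 87 − 3x_R − 5x_V = 0, so x_V = 17.4 − 0.6x_R.
At x_R = 13: x_V = 17.4 − 0.6·13 = 9.6.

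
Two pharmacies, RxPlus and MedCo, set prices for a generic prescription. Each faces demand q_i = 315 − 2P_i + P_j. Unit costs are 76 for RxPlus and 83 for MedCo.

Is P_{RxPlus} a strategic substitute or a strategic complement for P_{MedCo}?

RxPlus's profit: π = (P_{RxPlus} − 76)(315 − 2P_{RxPlus} + P_{MedCo}).
∂π/∂P_{RxPlus} = 467 − 4P_{RxPlus} + P_{MedCo} = 0 ⇒ P_{RxPlus} = 116.75 + 0.25P_{MedCo}.
The best-response slope dP_{RxPlus}/dP_{MedCo} = 0.25 > 0: the reaction function is upward-sloping, so the choices are strategic complements.

strategic complements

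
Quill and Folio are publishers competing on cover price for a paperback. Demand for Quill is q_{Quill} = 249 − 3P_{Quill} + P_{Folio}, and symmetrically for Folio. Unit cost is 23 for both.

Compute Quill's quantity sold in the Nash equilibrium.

121.8

Quill's profit: π = (P_{Quill} − 23)(249 − 3P_{Quill} + P_{Folio}).
∂π/∂P_{Quill} = 318 − 6P_{Quill} + P_{Folio} = 0 ⇒ P_{Quill} = 53 + (1/6)P_{Folio}.
By symmetry P_{Folio} = P_{Quill}; substituting into the reaction function, (5/6)P_{Quill} = 53 and P_{Quill} = 63.6.
q_{Quill} = 249 − 3·63.6 + 63.6 = 121.8.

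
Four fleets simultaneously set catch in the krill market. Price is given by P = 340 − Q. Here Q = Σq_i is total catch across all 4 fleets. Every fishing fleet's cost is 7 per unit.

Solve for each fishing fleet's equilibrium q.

A representative fishing fleet's profit is π_i = q_i(340 − Q) − 7q_i, with Q = q_i + Σ_{j≠i} q_j.
First-order condition: 333 − 2q_i − Σ_{j≠i} q_j = 0.
Imposing symmetry (q_j = q for all j) turns Σ_{j≠i} q_j into 3q, so 333 = 5q and q = 66.6.

66.6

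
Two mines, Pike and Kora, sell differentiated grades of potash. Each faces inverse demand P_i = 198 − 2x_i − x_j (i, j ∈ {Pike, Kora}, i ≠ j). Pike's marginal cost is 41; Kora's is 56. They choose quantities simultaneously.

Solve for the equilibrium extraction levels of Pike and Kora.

32.4, 27.4

Mine Pike's profit: π = x_{Pike}(198 − 2x_{Pike} − x_{Kora}) − 41x_{Pike}.
∂π/∂x_{Pike} = 157 − 4x_{Pike} − x_{Kora} = 0 ⇒ x_{Pike} = 39.25 − 0.25x_{Kora}.
Similarly x_{Kora} = 35.5 − 0.25x_{Pike}.
Plugging x_{Kora} into Pike's best response: x_{Pike} = 39.25 − 0.25(35.5 − 0.25x_{Pike}) ⇒ 0.9375x_{Pike} = 30.375, so x_{Pike} = 32.4.
Then x_{Kora} = 35.5 − 0.25·32.4 = 27.4.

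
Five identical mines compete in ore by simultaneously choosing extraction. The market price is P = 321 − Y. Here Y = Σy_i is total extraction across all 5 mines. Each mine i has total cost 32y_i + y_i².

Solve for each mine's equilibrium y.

A representative mine's profit is π_i = y_i(321 − Y) − 32y_i − y_i², with Y = y_i + Σ_{j≠i} y_j.
First-order condition: 289 − 4y_i − Σ_{j≠i} y_j = 0.
Imposing symmetry (y_j = y for all j) turns Σ_{j≠i} y_j into 4y, so 289 = 8y and y = 36.125.

36.125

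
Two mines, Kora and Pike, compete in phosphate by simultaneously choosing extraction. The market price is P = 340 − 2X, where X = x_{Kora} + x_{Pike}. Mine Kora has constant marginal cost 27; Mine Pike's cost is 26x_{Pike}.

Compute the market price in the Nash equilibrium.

Mine Kora's profit: π = x_{Kora}(340 − 2(x_{Kora} + x_{Pike})) − 27x_{Kora}.
∂π/∂x_{Kora} = 313 − 4x_{Kora} − 2x_{Pike} = 0, so x_{Kora} = 78.25 − 0.5x_{Pike}.
By the same steps for Pike: x_{Pike} = 78.5 − 0.5x_{Kora}.
Solving the two reaction functions simultaneously: (1 − (−0.5)(−0.5))x_{Kora} = 78.25 − 0.5·78.5, so 0.75x_{Kora} = 39 and x_{Kora} = 52.
Then x_{Pike} = 78.5 − 0.5·52 = 52.5.
Equilibrium price: P = 340 − 2·104.5 = 131.

131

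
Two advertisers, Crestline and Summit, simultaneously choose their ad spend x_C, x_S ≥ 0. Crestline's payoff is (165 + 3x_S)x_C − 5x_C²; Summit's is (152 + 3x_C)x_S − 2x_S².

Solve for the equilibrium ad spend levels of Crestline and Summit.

Expanding Crestline's payoff: 165x_C + 3x_Sx_C − 5x_C².
∂π/∂x_C = 165 + 3x_S − 10x_C = 0, so x_C = 16.5 + 0.3x_S.
Likewise for Summit: x_S = 38 + 0.75x_C.
Substituting the second reaction function into the first: x_C = 16.5 + 0.3(38 + 0.75x_C), which gives 0.775x_C = 27.9 ⇒ x_C = 36.
Then x_S = 38 + 0.75·36 = 65.

36, 65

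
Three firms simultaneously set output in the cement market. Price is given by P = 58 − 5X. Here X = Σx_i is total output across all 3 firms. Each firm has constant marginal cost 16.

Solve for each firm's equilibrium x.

2.1

A representative firm's profit is π_i = x_i(58 − 5X) − 16x_i, with X = x_i + Σ_{j≠i} x_j.
First-order condition: 42 − 10x_i − 5Σ_{j≠i} x_j = 0.
With identical firms, set every x_j = x: then 42 − 10x − 10x = 0, i.e. x = 42/20 = 2.1.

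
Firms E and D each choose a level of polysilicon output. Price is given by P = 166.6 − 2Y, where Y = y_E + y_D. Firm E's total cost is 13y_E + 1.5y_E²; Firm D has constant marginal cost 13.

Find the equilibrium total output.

44.8

Firm E's profit: π = y_E(166.6 − 2(y_E + y_D)) − 13y_E − 1.5y_E².
∂π/∂y_E = 153.6 − 7y_E − 2y_D = 0, so y_E = 768/35 − (2/7)y_D.
For D: ∂π/∂y_D = 153.6 − 4y_D − 2y_E = 0 ⇒ y_D = 38.4 − 0.5y_E.
Solving the two reaction functions simultaneously: (1 − (−2/7)(−0.5))y_E = 768/35 − (2/7)·38.4, so (6/7)y_E = 384/35 and y_E = 12.8.
Then y_D = 38.4 − 0.5·12.8 = 32.
Total output: 12.8 + 32 = 44.8.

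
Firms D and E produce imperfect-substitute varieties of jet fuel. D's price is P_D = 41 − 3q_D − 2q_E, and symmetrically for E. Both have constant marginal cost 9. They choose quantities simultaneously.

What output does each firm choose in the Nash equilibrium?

Firm D's profit: π = q_D(41 − 3q_D − 2q_E) − 9q_D.
∂π/∂q_D = 32 − 6q_D − 2q_E = 0 ⇒ q_D = 16/3 − (1/3)q_E.
By symmetry q_E = q_D; substituting into the reaction function, (4/3)q_D = 16/3 and q_D = 4.

4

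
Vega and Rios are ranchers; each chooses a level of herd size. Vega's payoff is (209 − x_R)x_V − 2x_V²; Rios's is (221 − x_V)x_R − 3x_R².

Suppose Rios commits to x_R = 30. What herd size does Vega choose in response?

44.75

Expanding Vega's payoff: 209x_V − x_Rx_V − 2x_V².
∂π/∂x_V = 209 − x_R − 4x_V = 0, so x_V = 52.25 − 0.25x_R.
At x_R = 30: x_V = 52.25 − 0.25·30 = 44.75.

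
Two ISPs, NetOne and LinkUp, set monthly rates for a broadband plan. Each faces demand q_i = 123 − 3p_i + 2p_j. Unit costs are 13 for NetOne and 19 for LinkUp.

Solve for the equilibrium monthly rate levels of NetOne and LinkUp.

NetOne's profit: π = (p_{NetOne} − 13)(123 − 3p_{NetOne} + 2p_{LinkUp}).
∂π/∂p_{NetOne} = 162 − 6p_{NetOne} + 2p_{LinkUp} = 0 ⇒ p_{NetOne} = 27 + (1/3)p_{LinkUp}.
Similarly p_{LinkUp} = 30 + (1/3)p_{NetOne}.
Plugging p_{LinkUp} into NetOne's best response: p_{NetOne} = 27 + (1/3)(30 + (1/3)p_{NetOne}) ⇒ (8/9)p_{NetOne} = 37, so p_{NetOne} = 41.625.
Then p_{LinkUp} = 30 + (1/3)·41.625 = 43.875.

41.625, 43.875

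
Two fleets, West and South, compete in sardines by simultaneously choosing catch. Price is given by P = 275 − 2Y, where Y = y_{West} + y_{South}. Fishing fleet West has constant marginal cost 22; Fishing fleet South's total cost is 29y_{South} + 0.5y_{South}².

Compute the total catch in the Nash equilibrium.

78.1875

Fishing fleet West's profit: π = y_{West}(275 − 2(y_{West} + y_{South})) − 22y_{West}.
∂π/∂y_{West} = 253 − 4y_{West} − 2y_{South} = 0, so y_{West} = 63.25 − 0.5y_{South}.
For South: ∂π/∂y_{South} = 246 − 5y_{South} − 2y_{West} = 0 ⇒ y_{South} = 49.2 − 0.4y_{West}.
Substituting the second reaction function into the first: y_{West} = 63.25 − 0.5(49.2 − 0.4y_{West}), which gives 0.8y_{West} = 38.65 ⇒ y_{West} = 48.3125.
Then y_{South} = 49.2 − 0.4·48.3125 = 29.875.
Total catch: 48.3125 + 29.875 = 78.1875.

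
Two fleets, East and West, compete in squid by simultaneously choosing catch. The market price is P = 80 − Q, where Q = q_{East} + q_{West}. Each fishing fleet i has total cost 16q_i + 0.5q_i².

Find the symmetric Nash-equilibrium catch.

Fishing fleet East's profit: π = q_{East}(80 − (q_{East} + q_{West})) − 16q_{East} − 0.5q_{East}².
∂π/∂q_{East} = 64 − 3q_{East} − q_{West} = 0, so q_{East} = 64/3 − (1/3)q_{West}.
Setting q_{East} = q_{West} in the reaction function: q_{East} = 64/3 − (1/3)q_{East}, so q_{East} = (64/3) / (4/3) = 16.

16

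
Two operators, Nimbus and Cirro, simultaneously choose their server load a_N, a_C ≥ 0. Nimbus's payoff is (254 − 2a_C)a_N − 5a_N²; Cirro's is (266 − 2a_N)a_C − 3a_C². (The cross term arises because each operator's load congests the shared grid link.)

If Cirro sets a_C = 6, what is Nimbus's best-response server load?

Expanding Nimbus's payoff: 254a_N − 2a_Ca_N − 5a_N².
∂π/∂a_N = 254 − 2a_C − 10a_N = 0, so a_N = 25.4 − 0.2a_C.
At a_C = 6: a_N = 25.4 − 0.2·6 = 24.2.

24.2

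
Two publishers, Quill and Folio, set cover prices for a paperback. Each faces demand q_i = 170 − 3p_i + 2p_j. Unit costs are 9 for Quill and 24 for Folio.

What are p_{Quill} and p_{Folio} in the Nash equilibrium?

Quill's profit: π = (p_{Quill} − 9)(170 − 3p_{Quill} + 2p_{Folio}).
∂π/∂p_{Quill} = 197 − 6p_{Quill} + 2p_{Folio} = 0 ⇒ p_{Quill} = 197/6 + (1/3)p_{Folio}.
Similarly p_{Folio} = 121/3 + (1/3)p_{Quill}.
Substituting the second reaction function into the first: p_{Quill} = 197/6 + (1/3)(121/3 + (1/3)p_{Quill}), which gives (8/9)p_{Quill} = 833/18 ⇒ p_{Quill} = 52.0625.
Then p_{Folio} = 121/3 + (1/3)·52.0625 = 57.6875.

52.0625, 57.6875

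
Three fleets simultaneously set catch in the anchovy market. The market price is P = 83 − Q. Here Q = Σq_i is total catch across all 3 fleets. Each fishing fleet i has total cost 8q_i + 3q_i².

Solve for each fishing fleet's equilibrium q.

A representative fishing fleet's profit is π_i = q_i(83 − Q) − 8q_i − 3q_i², with Q = q_i + Σ_{j≠i} q_j.
First-order condition: 75 − 8q_i − Σ_{j≠i} q_j = 0.
With identical fishing fleets, set every q_j = q: then 75 − 8q − 2q = 0, i.e. q = 75/10 = 7.5.

7.5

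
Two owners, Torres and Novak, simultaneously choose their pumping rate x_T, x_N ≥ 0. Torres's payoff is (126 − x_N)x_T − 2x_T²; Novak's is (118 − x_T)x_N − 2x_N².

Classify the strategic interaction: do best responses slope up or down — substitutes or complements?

strategic substitutes

Expanding Torres's payoff: 126x_T − x_Nx_T − 2x_T².
∂π/∂x_T = 126 − x_N − 4x_T = 0, so x_T = 31.5 − 0.25x_N.
The best-response slope dx_T/dx_N = −0.25 < 0: the reaction function is downward-sloping, so the choices are strategic substitutes.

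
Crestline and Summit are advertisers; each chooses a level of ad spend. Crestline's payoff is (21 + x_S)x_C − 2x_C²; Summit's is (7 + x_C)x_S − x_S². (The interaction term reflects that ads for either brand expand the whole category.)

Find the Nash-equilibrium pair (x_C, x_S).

7, 7

Expanding Crestline's payoff: 21x_C + x_Sx_C − 2x_C².
∂π/∂x_C = 21 + x_S − 4x_C = 0, so x_C = 5.25 + 0.25x_S.
Likewise for Summit: x_S = 3.5 + 0.5x_C.
Plugging x_S into Crestline's best response: x_C = 5.25 + 0.25(3.5 + 0.5x_C) ⇒ 0.875x_C = 6.125, so x_C = 7.
Then x_S = 3.5 + 0.5·7 = 7.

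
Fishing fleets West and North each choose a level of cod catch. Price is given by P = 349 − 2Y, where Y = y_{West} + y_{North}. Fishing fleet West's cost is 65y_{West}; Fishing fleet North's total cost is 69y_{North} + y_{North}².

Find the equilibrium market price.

Fishing fleet West's profit: π = y_{West}(349 − 2(y_{West} + y_{North})) − 65y_{West}.
∂π/∂y_{West} = 284 − 4y_{West} − 2y_{North} = 0, so y_{West} = 71 − 0.5y_{North}.
For North: ∂π/∂y_{North} = 280 − 6y_{North} − 2y_{West} = 0 ⇒ y_{North} = 140/3 − (1/3)y_{West}.
Solving the two reaction functions simultaneously: (1 − (−0.5)(−1/3))y_{West} = 71 − 0.5·(140/3), so (5/6)y_{West} = 143/3 and y_{West} = 57.2.
Then y_{North} = 140/3 − (1/3)·57.2 = 27.6.
Equilibrium price: P = 349 − 2·84.8 = 179.4.

179.4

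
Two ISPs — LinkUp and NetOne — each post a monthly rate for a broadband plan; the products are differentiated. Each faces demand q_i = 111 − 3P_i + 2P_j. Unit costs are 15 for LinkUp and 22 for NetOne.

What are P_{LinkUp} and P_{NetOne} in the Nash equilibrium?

40.3125, 42.9375

LinkUp's profit: π = (P_{LinkUp} − 15)(111 − 3P_{LinkUp} + 2P_{NetOne}).
∂π/∂P_{LinkUp} = 156 − 6P_{LinkUp} + 2P_{NetOne} = 0 ⇒ P_{LinkUp} = 26 + (1/3)P_{NetOne}.
Similarly P_{NetOne} = 29.5 + (1/3)P_{LinkUp}.
Plugging P_{NetOne} into LinkUp's best response: P_{LinkUp} = 26 + (1/3)(29.5 + (1/3)P_{LinkUp}) ⇒ (8/9)P_{LinkUp} = 215/6, so P_{LinkUp} = 40.3125.
Then P_{NetOne} = 29.5 + (1/3)·40.3125 = 42.9375.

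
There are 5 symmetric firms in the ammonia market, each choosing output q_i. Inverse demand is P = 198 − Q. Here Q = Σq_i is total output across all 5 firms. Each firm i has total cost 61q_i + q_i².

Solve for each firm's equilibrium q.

17.125

A representative firm's profit is π_i = q_i(198 − Q) − 61q_i − q_i², with Q = q_i + Σ_{j≠i} q_j.
First-order condition: 137 − 4q_i − Σ_{j≠i} q_j = 0.
In a symmetric equilibrium every firm chooses the same q, so Σ_{j≠i} q_j = 4q. The condition becomes 137 − 8q = 0, giving q = 137/8 = 17.125.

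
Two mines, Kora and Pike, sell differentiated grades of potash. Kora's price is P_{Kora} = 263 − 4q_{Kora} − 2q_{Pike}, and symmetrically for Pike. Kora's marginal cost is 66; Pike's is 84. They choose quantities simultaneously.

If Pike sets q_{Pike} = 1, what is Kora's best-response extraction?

24.375

Mine Kora's profit: π = q_{Kora}(263 − 4q_{Kora} − 2q_{Pike}) − 66q_{Kora}.
∂π/∂q_{Kora} = 197 − 8q_{Kora} − 2q_{Pike} = 0 ⇒ q_{Kora} = 24.625 − 0.25q_{Pike}.
At q_{Pike} = 1: q_{Kora} = 24.625 − 0.25·1 = 24.375.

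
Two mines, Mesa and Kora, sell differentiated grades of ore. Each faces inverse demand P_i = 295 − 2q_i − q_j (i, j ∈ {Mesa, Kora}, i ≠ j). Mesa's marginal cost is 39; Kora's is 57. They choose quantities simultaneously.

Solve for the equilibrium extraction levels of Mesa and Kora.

Mine Mesa's profit: π = q_{Mesa}(295 − 2q_{Mesa} − q_{Kora}) − 39q_{Mesa}.
∂π/∂q_{Mesa} = 256 − 4q_{Mesa} − q_{Kora} = 0 ⇒ q_{Mesa} = 64 − 0.25q_{Kora}.
Similarly q_{Kora} = 59.5 − 0.25q_{Mesa}.
Substituting the second reaction function into the first: q_{Mesa} = 64 − 0.25(59.5 − 0.25q_{Mesa}), which gives 0.9375q_{Mesa} = 49.125 ⇒ q_{Mesa} = 52.4.
Then q_{Kora} = 59.5 − 0.25·52.4 = 46.4.

52.4, 46.4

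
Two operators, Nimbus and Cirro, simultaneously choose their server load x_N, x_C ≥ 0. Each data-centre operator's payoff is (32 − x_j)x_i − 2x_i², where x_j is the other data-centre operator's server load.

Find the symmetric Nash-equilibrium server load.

Nimbus's payoff is (32 − x_C)x_N − 2x_N².
∂π/∂x_N = 32 − x_C − 4x_N = 0, so x_N = 8 − 0.25x_C.
By symmetry x_C = x_N; substituting into the reaction function, 1.25x_N = 8 and x_N = 6.4.

6.4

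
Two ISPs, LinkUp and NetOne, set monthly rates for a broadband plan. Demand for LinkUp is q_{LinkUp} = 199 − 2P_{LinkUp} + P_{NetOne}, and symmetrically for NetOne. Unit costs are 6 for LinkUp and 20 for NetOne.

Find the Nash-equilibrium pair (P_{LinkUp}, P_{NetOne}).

LinkUp's profit: π = (P_{LinkUp} − 6)(199 − 2P_{LinkUp} + P_{NetOne}).
∂π/∂P_{LinkUp} = 211 − 4P_{LinkUp} + P_{NetOne} = 0 ⇒ P_{LinkUp} = 52.75 + 0.25P_{NetOne}.
Similarly P_{NetOne} = 59.75 + 0.25P_{LinkUp}.
Substituting the second reaction function into the first: P_{LinkUp} = 52.75 + 0.25(59.75 + 0.25P_{LinkUp}), which gives 0.9375P_{LinkUp} = 67.6875 ⇒ P_{LinkUp} = 72.2.
Then P_{NetOne} = 59.75 + 0.25·72.2 = 77.8.

72.2, 77.8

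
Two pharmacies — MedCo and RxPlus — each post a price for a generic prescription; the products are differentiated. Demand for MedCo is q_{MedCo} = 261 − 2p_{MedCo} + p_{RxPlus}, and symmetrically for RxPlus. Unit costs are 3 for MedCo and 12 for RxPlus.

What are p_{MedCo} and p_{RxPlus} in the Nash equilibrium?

90.2, 93.8

MedCo's profit: π = (p_{MedCo} − 3)(261 − 2p_{MedCo} + p_{RxPlus}).
∂π/∂p_{MedCo} = 267 − 4p_{MedCo} + p_{RxPlus} = 0 ⇒ p_{MedCo} = 66.75 + 0.25p_{RxPlus}.
Similarly p_{RxPlus} = 71.25 + 0.25p_{MedCo}.
Solving the two reaction functions simultaneously: (1 − (0.25)(0.25))p_{MedCo} = 66.75 + 0.25·71.25, so 0.9375p_{MedCo} = 84.5625 and p_{MedCo} = 90.2.
Then p_{RxPlus} = 71.25 + 0.25·90.2 = 93.8.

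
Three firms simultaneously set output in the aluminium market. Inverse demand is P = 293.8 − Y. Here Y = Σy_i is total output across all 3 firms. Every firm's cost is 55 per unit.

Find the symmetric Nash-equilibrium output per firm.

59.7

A representative firm's profit is π_i = y_i(293.8 − Y) − 55y_i, with Y = y_i + Σ_{j≠i} y_j.
First-order condition: 238.8 − 2y_i − Σ_{j≠i} y_j = 0.
With identical firms, set every y_j = y: then 238.8 − 2y − 2y = 0, i.e. y = 238.8/4 = 59.7.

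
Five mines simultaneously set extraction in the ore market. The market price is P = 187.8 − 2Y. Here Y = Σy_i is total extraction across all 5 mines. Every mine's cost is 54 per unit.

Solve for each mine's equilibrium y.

11.15

A representative mine's profit is π_i = y_i(187.8 − 2Y) − 54y_i, with Y = y_i + Σ_{j≠i} y_j.
First-order condition: 133.8 − 4y_i − 2Σ_{j≠i} y_j = 0.
With identical mines, set every y_j = y: then 133.8 − 4y − 8y = 0, i.e. y = 133.8/12 = 11.15.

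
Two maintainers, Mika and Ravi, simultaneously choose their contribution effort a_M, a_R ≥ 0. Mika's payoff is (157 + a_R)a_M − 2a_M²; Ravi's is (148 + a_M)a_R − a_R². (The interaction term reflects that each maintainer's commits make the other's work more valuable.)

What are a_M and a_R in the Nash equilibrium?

66, 107

Expanding Mika's payoff: 157a_M + a_Ra_M − 2a_M².
∂π/∂a_M = 157 + a_R − 4a_M = 0, so a_M = 39.25 + 0.25a_R.
Likewise for Ravi: a_R = 74 + 0.5a_M.
Substituting the second reaction function into the first: a_M = 39.25 + 0.25(74 + 0.5a_M), which gives 0.875a_M = 57.75 ⇒ a_M = 66.
Then a_R = 74 + 0.5·66 = 107.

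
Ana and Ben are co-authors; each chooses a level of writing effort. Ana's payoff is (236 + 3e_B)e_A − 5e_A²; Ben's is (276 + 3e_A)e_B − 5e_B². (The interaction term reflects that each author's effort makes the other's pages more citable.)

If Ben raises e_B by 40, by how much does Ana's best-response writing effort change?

Expanding Ana's payoff: 236e_A + 3e_Be_A − 5e_A².
∂π/∂e_A = 236 + 3e_B − 10e_A = 0, so e_A = 23.6 + 0.3e_B.
The reaction-function slope is 0.3, so a 40-unit rise in e_B moves e_A by 0.3 × 40 = 12. Ana's best response rises — the actions are strategic complements.

12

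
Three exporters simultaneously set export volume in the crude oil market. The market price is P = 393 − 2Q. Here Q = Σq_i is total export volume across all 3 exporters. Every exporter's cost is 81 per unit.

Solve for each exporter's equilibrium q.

39

A representative exporter's profit is π_i = q_i(393 − 2Q) − 81q_i, with Q = q_i + Σ_{j≠i} q_j.
First-order condition: 312 − 4q_i − 2Σ_{j≠i} q_j = 0.
Imposing symmetry (q_j = q for all j) turns Σ_{j≠i} q_j into 2q, so 312 = 8q and q = 39.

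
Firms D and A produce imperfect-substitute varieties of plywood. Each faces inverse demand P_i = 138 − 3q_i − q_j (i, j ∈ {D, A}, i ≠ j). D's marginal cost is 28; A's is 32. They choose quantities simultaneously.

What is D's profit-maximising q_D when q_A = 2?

18

Firm D's profit: π = q_D(138 − 3q_D − q_A) − 28q_D.
∂π/∂q_D = 110 − 6q_D − q_A = 0 ⇒ q_D = 55/3 − (1/6)q_A.
At q_A = 2: q_D = 55/3 − (1/6)·2 = 18.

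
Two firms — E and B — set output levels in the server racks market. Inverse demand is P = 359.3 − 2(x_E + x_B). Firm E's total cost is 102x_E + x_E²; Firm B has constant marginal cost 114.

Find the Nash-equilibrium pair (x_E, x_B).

Firm E's profit: π = x_E(359.3 − 2(x_E + x_B)) − 102x_E − x_E².
∂π/∂x_E = 257.3 − 6x_E − 2x_B = 0, so x_E = 2573/60 − (1/3)x_B.
For B: ∂π/∂x_B = 245.3 − 4x_B − 2x_E = 0 ⇒ x_B = 61.325 − 0.5x_E.
Plugging x_B into E's best response: x_E = 2573/60 − (1/3)(61.325 − 0.5x_E) ⇒ (5/6)x_E = 2693/120, so x_E = 26.93.
Then x_B = 61.325 − 0.5·26.93 = 47.86.

26.93, 47.86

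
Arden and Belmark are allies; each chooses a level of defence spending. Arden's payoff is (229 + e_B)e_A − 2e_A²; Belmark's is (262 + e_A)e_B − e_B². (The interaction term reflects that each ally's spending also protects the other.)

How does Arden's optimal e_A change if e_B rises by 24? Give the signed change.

6

Expanding Arden's payoff: 229e_A + e_Be_A − 2e_A².
∂π/∂e_A = 229 + e_B − 4e_A = 0, so e_A = 57.25 + 0.25e_B.
The reaction-function slope is 0.25, so a 24-unit rise in e_B moves e_A by 0.25 × 24 = 6. Arden's best response rises — the actions are strategic complements.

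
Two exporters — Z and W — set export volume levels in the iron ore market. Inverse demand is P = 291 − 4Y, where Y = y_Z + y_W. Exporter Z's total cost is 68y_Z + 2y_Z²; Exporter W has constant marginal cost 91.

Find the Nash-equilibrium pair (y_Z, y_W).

Exporter Z's profit: π = y_Z(291 − 4(y_Z + y_W)) − 68y_Z − 2y_Z².
∂π/∂y_Z = 223 − 12y_Z − 4y_W = 0, so y_Z = 223/12 − (1/3)y_W.
For W: ∂π/∂y_W = 200 − 8y_W − 4y_Z = 0 ⇒ y_W = 25 − 0.5y_Z.
Plugging y_W into Z's best response: y_Z = 223/12 − (1/3)(25 − 0.5y_Z) ⇒ (5/6)y_Z = 10.25, so y_Z = 12.3.
Then y_W = 25 − 0.5·12.3 = 18.85.

12.3, 18.85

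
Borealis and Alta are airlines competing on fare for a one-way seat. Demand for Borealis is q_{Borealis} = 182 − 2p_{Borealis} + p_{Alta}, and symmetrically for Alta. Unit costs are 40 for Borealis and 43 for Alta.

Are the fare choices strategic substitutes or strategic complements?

strategic complements

Borealis's profit: π = (p_{Borealis} − 40)(182 − 2p_{Borealis} + p_{Alta}).
∂π/∂p_{Borealis} = 262 − 4p_{Borealis} + p_{Alta} = 0 ⇒ p_{Borealis} = 65.5 + 0.25p_{Alta}.
The best-response slope dp_{Borealis}/dp_{Alta} = 0.25 > 0: the reaction function is upward-sloping, so the choices are strategic complements.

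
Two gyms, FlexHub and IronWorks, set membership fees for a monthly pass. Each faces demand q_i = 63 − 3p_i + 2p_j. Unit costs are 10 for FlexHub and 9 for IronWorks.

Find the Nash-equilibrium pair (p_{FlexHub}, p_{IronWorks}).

FlexHub's profit: π = (p_{FlexHub} − 10)(63 − 3p_{FlexHub} + 2p_{IronWorks}).
∂π/∂p_{FlexHub} = 93 − 6p_{FlexHub} + 2p_{IronWorks} = 0 ⇒ p_{FlexHub} = 15.5 + (1/3)p_{IronWorks}.
Similarly p_{IronWorks} = 15 + (1/3)p_{FlexHub}.
Substituting the second reaction function into the first: p_{FlexHub} = 15.5 + (1/3)(15 + (1/3)p_{FlexHub}), which gives (8/9)p_{FlexHub} = 20.5 ⇒ p_{FlexHub} = 23.0625.
Then p_{IronWorks} = 15 + (1/3)·23.0625 = 22.6875.

23.0625, 22.6875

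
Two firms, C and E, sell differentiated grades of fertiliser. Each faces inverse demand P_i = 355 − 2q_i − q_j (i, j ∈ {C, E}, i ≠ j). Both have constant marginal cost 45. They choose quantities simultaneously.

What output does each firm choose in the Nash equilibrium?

Firm C's profit: π = q_C(355 − 2q_C − q_E) − 45q_C.
∂π/∂q_C = 310 − 4q_C − q_E = 0 ⇒ q_C = 77.5 − 0.25q_E.
By symmetry q_E = q_C; substituting into the reaction function, 1.25q_C = 77.5 and q_C = 62.

62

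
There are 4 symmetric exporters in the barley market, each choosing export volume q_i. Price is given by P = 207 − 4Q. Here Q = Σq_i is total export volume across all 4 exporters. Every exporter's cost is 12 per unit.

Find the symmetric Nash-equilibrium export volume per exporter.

A representative exporter's profit is π_i = q_i(207 − 4Q) − 12q_i, with Q = q_i + Σ_{j≠i} q_j.
First-order condition: 195 − 8q_i − 4Σ_{j≠i} q_j = 0.
Imposing symmetry (q_j = q for all j) turns Σ_{j≠i} q_j into 3q, so 195 = 20q and q = 9.75.

9.75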